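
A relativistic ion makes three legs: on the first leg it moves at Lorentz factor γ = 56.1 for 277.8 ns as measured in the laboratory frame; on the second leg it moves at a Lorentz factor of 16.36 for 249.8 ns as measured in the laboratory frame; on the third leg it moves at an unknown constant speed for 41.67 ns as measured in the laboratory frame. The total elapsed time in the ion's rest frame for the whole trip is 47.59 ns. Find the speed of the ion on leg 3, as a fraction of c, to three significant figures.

β = 0.754

Leg 1: γ = 56.1; τ_1 = 277.8/56.10 = 4.952 ns.
Leg 2: γ = 16.36; τ_2 = 249.8/16.36 = 15.27 ns.
Leg 3: speed unknown; τ_3 = 41.67/γ_3.
Total proper time: 4.952 + 15.27 + τ_3 = 47.59, so τ_3 = 47.59 − 20.22 = 27.37 ns.
γ_3 = 41.67/27.37 = 1.523; β = √(1 − 1/γ²) = √0.5686.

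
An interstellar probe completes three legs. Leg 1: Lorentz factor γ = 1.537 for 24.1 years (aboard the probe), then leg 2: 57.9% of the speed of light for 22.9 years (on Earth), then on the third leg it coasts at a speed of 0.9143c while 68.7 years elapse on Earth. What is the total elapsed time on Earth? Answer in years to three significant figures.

Δt = 129 years

Leg 1: γ = 1.537; Δt_1 = 1.537 × 24.1 = 37.04 years.
Leg 2: 22.9 years is already measured on Earth.
Leg 3: 68.7 years is already measured on Earth.
Total: 37.04 + 22.90 + 68.70 years.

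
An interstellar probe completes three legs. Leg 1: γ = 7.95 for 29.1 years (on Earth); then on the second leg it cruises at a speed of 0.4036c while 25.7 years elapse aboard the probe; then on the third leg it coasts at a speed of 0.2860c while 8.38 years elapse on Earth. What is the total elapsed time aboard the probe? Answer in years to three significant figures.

τ = 37.4 years

Leg 1: γ = 7.95; τ_1 = 29.1/7.950 = 3.660 years.
Leg 2: 25.7 years is already measured aboard the probe.
Leg 3: γ = 1/√(1 − 0.2860²) = 1/√0.9182 = 1.044; τ_3 = 8.38/1.044 = 8.030 years.
Total: 3.660 + 25.70 + 8.030 years.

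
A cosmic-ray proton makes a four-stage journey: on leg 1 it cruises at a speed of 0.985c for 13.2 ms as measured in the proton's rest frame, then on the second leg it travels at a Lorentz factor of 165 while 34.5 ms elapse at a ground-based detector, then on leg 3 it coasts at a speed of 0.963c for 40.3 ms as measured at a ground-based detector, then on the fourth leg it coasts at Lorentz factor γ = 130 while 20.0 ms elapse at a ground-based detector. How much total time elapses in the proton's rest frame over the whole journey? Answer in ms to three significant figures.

Leg 1: 13.2 ms is already measured in the proton's rest frame.
Leg 2: γ = 165; τ_2 = 34.5/165.0 = 0.2091 ms.
Leg 3: γ = 1/√(1 − 0.963²) = 1/√0.07263 = 3.711; τ_3 = 40.3/3.711 = 10.86 ms.
Leg 4: γ = 130; τ_4 = 20.0/130.0 = 0.1538 ms.
Total: 13.20 + 0.2091 + 10.86 + 0.1538 ms.

τ = 24.4 ms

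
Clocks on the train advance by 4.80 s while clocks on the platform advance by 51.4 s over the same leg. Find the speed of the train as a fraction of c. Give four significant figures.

v = 0.9956c

The proper time is measured on the train (both events occur at the train's location); Δt is measured on the platform. γ = Δt/τ = 51.4/4.80 = 10.71.
β = √(1 − 1/γ²) = √(1 − 0.008721) = √0.9913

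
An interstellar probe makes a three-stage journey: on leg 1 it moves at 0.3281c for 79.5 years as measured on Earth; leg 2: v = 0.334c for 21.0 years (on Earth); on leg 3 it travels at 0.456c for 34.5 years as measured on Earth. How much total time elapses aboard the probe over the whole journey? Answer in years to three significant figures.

τ = 126 years

Leg 1: γ = 1/√(1 − 0.3281²) = 1/√0.8924 = 1.059; τ_1 = 79.5/1.059 = 75.10 years.
Leg 2: γ = 1/√(1 − 0.334²) = 1/√0.8884 = 1.061; τ_2 = 21.0/1.061 = 19.79 years.
Leg 3: γ = 1/√(1 − 0.456²) = 1/√0.7921 = 1.124; τ_3 = 34.5/1.124 = 30.70 years.
Total: 75.10 + 19.79 + 30.70 years.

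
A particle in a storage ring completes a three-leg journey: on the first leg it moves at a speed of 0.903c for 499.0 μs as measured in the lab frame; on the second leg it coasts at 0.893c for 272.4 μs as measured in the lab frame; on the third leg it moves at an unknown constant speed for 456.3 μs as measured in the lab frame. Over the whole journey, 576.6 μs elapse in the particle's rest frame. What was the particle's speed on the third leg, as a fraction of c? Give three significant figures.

β = 0.851

Leg 1: γ = 1/√(1 − 0.903²) = 1/√0.1846 = 2.328; τ_1 = 499.0/2.328 = 214.4 μs.
Leg 2: γ = 1/√(1 − 0.893²) = 1/√0.2026 = 2.222; τ_2 = 272.4/2.222 = 122.6 μs.
Leg 3: speed unknown; τ_3 = 456.3/γ_3.
Total proper time: 214.4 + 122.6 + τ_3 = 576.6, so τ_3 = 576.6 − 337.0 = 239.6 μs.
γ_3 = 456.3/239.6 = 1.904; β = √(1 − 1/γ²) = √0.7242.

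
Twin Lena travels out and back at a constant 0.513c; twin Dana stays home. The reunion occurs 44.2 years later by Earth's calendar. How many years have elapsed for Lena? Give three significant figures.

τ = 37.9 years

γ = 1/√(1 − 0.513²) = 1/√0.7368 = 1.165
Lena's clock measures proper time along the trip: τ = Δt/γ = 44.2/1.165 years.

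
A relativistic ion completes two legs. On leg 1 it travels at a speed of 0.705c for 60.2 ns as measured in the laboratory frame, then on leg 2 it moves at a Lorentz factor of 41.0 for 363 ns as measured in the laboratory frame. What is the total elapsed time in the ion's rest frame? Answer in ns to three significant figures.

Leg 1: γ = 1/√(1 − 0.705²) = 1/√0.5030 = 1.410; τ_1 = 60.2/1.410 = 42.69 ns.
Leg 2: γ = 41.0; τ_2 = 363/41.00 = 8.854 ns.
Total: 42.69 + 8.854 ns.

τ = 51.5 ns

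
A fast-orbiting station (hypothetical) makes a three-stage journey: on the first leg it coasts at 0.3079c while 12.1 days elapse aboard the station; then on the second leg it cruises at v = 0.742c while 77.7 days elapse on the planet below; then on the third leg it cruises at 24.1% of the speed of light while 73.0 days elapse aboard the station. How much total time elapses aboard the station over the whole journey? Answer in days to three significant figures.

τ = 137 days

Leg 1: 12.1 days is already measured aboard the station.
Leg 2: γ = 1/√(1 − 0.742²) = 1/√0.4494 = 1.492; τ_2 = 77.7/1.492 = 52.09 days.
Leg 3: 73.0 days is already measured aboard the station.
Total: 12.10 + 52.09 + 73.00 days.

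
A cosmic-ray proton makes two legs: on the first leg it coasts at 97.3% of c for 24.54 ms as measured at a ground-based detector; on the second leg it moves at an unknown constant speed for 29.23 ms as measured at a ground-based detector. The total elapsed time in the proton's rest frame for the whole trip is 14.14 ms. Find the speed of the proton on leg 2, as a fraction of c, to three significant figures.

β = 0.957

Leg 1: β = 0.973; γ = 1/√(1 − 0.973²) = 1/√0.05327 = 4.333; τ_1 = 24.54/4.333 = 5.664 ms.
Leg 2: speed unknown; τ_2 = 29.23/γ_2.
Total proper time: 5.664 + τ_2 = 14.14, so τ_2 = 14.14 − 5.664 = 8.476 ms.
γ_2 = 29.23/8.476 = 3.449; β = √(1 − 1/γ²) = √0.9159.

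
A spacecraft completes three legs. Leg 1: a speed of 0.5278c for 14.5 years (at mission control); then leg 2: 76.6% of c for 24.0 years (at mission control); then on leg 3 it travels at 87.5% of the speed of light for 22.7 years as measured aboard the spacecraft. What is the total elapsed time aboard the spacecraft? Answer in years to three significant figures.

Leg 1: γ = 1/√(1 − 0.5278²) = 1/√0.7214 = 1.177; τ_1 = 14.5/1.177 = 12.32 years.
Leg 2: β = 0.766; γ = 1/√(1 − 0.766²) = 1/√0.4132 = 1.556; τ_2 = 24.0/1.556 = 15.43 years.
Leg 3: 22.7 years is already measured aboard the spacecraft.
Total: 12.32 + 15.43 + 22.70 years.

τ = 50.4 years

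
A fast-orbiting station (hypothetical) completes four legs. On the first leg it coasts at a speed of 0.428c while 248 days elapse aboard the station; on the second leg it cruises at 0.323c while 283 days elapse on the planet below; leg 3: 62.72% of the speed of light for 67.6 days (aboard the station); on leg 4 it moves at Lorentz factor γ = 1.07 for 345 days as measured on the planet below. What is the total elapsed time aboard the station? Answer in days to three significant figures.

Leg 1: 248 days is already measured aboard the station.
Leg 2: γ = 1/√(1 − 0.323²) = 1/√0.8957 = 1.057; τ_2 = 283/1.057 = 267.8 days.
Leg 3: 67.6 days is already measured aboard the station.
Leg 4: γ = 1.07; τ_4 = 345/1.070 = 322.4 days.
Total: 248.0 + 267.8 + 67.60 + 322.4 days.

τ = 906 days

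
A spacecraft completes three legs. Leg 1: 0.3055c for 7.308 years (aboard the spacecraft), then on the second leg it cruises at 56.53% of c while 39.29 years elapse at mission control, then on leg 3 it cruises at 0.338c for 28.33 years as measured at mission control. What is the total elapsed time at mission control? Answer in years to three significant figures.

Δt = 75.3 years

Leg 1: γ = 1/√(1 − 0.3055²) = 1/√0.9067 = 1.050; Δt_1 = 1.050 × 7.308 = 7.675 years.
Leg 2: 39.29 years is already measured at mission control.
Leg 3: 28.33 years is already measured at mission control.
Total: 7.675 + 39.29 + 28.33 years.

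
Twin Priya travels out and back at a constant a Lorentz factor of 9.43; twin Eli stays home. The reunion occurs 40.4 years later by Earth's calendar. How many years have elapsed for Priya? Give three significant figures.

γ = 9.43
Priya's clock measures proper time along the trip: τ = Δt/γ = 40.4/9.430 years.

τ = 4.28 years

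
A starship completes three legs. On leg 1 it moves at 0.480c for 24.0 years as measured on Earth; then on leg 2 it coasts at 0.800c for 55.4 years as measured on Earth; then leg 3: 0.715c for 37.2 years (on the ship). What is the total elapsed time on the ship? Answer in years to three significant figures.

Leg 1: γ = 1/√(1 − 0.480²) = 1/√0.7696 = 1.140; τ_1 = 24.0/1.140 = 21.05 years.
Leg 2: γ = 1/√(1 − 0.800²) = 5/3 ≈ 1.667; τ_2 = 55.4/1.667 = 33.24 years.
Leg 3: 37.2 years is already measured on the ship.
Total: 21.05 + 33.24 + 37.20 years.

τ = 91.5 years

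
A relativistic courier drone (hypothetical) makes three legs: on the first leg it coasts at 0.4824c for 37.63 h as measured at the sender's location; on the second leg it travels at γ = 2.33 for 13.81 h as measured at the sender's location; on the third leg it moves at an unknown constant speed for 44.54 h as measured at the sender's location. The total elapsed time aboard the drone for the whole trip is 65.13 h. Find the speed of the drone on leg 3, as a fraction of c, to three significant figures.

β = 0.808

Leg 1: γ = 1/√(1 − 0.4824²) = 1/√0.7673 = 1.142; τ_1 = 37.63/1.142 = 32.96 h.
Leg 2: γ = 2.33; τ_2 = 13.81/2.330 = 5.927 h.
Leg 3: speed unknown; τ_3 = 44.54/γ_3.
Total proper time: 32.96 + 5.927 + τ_3 = 65.13, so τ_3 = 65.13 − 38.89 = 26.24 h.
γ_3 = 44.54/26.24 = 1.697; β = √(1 − 1/γ²) = √0.6529.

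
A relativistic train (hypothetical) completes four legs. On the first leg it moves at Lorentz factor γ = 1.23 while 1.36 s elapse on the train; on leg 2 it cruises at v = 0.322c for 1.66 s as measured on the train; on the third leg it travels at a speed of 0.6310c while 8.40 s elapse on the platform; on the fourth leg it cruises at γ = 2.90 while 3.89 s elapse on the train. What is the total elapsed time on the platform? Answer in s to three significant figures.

Leg 1: γ = 1.23; Δt_1 = 1.230 × 1.36 = 1.673 s.
Leg 2: γ = 1/√(1 − 0.322²) = 1/√0.8963 = 1.056; Δt_2 = 1.056 × 1.66 = 1.753 s.
Leg 3: 8.40 s is already measured on the platform.
Leg 4: γ = 2.90; Δt_4 = 2.900 × 3.89 = 11.28 s.
Total: 1.673 + 1.753 + 8.400 + 11.28 s.

Δt = 23.1 s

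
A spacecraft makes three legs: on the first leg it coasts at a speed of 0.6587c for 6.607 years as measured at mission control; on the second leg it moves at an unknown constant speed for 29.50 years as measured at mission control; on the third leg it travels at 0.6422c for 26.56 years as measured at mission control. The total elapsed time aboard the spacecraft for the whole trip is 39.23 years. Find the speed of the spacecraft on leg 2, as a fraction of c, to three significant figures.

β = 0.882

Leg 1: γ = 1/√(1 − 0.6587²) = 1/√0.5661 = 1.329; τ_1 = 6.607/1.329 = 4.971 years.
Leg 2: speed unknown; τ_2 = 29.50/γ_2.
Leg 3: γ = 1/√(1 − 0.6422²) = 1/√0.5876 = 1.305; τ_3 = 26.56/1.305 = 20.36 years.
Total proper time: 4.971 + τ_2 + 20.36 = 39.23, so τ_2 = 39.23 − 25.33 = 13.90 years.
γ_2 = 29.50/13.90 = 2.122; β = √(1 − 1/γ²) = √0.7780.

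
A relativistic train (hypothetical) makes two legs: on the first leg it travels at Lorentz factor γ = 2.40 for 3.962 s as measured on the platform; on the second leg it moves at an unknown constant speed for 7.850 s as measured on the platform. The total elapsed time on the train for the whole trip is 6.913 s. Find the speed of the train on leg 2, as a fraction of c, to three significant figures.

Leg 1: γ = 2.40; τ_1 = 3.962/2.400 = 1.651 s.
Leg 2: speed unknown; τ_2 = 7.850/γ_2.
Total proper time: 1.651 + τ_2 = 6.913, so τ_2 = 6.913 − 1.651 = 5.262 s.
γ_2 = 7.850/5.262 = 1.492; β = √(1 − 1/γ²) = √0.5506.

β = 0.742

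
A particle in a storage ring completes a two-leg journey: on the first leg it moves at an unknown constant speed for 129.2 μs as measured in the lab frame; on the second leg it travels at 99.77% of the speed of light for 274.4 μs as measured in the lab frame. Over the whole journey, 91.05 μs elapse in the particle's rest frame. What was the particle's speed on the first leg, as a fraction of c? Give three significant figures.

β = 0.828

Leg 1: speed unknown; τ_1 = 129.2/γ_1.
Leg 2: β = 0.9977; γ = 1/√(1 − 0.9977²) = 1/√0.004595 = 14.75; τ_2 = 274.4/14.75 = 18.60 μs.
Total proper time: τ_1 + 18.60 = 91.05, so τ_1 = 91.05 − 18.60 = 72.45 μs.
γ_1 = 129.2/72.45 = 1.783; β = √(1 − 1/γ²) = √0.6855.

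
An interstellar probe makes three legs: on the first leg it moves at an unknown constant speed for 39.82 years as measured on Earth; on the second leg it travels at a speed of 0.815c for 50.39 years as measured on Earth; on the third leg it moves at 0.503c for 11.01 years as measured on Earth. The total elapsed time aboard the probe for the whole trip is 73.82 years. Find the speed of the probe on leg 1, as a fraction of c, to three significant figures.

β = 0.472

Leg 1: speed unknown; τ_1 = 39.82/γ_1.
Leg 2: γ = 1/√(1 − 0.815²) = 1/√0.3358 = 1.726; τ_2 = 50.39/1.726 = 29.20 years.
Leg 3: γ = 1/√(1 − 0.503²) = 1/√0.7470 = 1.157; τ_3 = 11.01/1.157 = 9.516 years.
Total proper time: τ_1 + 29.20 + 9.516 = 73.82, so τ_1 = 73.82 − 38.71 = 35.11 years.
γ_1 = 39.82/35.11 = 1.134; β = √(1 − 1/γ²) = √0.2228.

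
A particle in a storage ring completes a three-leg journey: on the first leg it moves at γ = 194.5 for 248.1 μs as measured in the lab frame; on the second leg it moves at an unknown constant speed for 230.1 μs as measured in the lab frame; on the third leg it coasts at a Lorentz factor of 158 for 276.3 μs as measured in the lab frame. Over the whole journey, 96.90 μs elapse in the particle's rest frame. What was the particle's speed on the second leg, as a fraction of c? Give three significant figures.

β = 0.913

Leg 1: γ = 194.5; τ_1 = 248.1/194.5 = 1.276 μs.
Leg 2: speed unknown; τ_2 = 230.1/γ_2.
Leg 3: γ = 158; τ_3 = 276.3/158.0 = 1.749 μs.
Total proper time: 1.276 + τ_2 + 1.749 = 96.90, so τ_2 = 96.90 − 3.024 = 93.88 μs.
γ_2 = 230.1/93.88 = 2.451; β = √(1 − 1/γ²) = √0.8336.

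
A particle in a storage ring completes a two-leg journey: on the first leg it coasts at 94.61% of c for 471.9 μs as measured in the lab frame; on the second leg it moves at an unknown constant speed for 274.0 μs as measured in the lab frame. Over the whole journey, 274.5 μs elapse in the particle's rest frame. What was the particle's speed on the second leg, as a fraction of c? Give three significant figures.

β = 0.896

Leg 1: β = 0.9461; γ = 1/√(1 − 0.9461²) = 1/√0.1049 = 3.088; τ_1 = 471.9/3.088 = 152.8 μs.
Leg 2: speed unknown; τ_2 = 274.0/γ_2.
Total proper time: 152.8 + τ_2 = 274.5, so τ_2 = 274.5 − 152.8 = 121.7 μs.
γ_2 = 274.0/121.7 = 2.252; β = √(1 − 1/γ²) = √0.8028.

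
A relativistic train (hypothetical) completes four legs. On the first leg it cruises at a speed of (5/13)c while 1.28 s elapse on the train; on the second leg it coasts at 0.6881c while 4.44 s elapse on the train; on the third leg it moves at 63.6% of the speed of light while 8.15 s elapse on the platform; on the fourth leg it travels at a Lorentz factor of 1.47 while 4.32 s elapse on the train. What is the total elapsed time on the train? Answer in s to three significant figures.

τ = 16.3 s

Leg 1: 1.28 s is already measured on the train.
Leg 2: 4.44 s is already measured on the train.
Leg 3: β = 0.636; γ = 1/√(1 − 0.636²) = 1/√0.5955 = 1.296; τ_3 = 8.15/1.296 = 6.289 s.
Leg 4: 4.32 s is already measured on the train.
Total: 1.280 + 4.440 + 6.289 + 4.320 s.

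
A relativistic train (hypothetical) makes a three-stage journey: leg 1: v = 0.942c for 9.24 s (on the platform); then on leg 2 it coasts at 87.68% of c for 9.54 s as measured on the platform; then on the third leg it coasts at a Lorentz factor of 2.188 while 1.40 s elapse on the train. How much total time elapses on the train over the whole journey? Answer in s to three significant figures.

τ = 9.09 s

Leg 1: γ = 1/√(1 − 0.942²) = 1/√0.1126 = 2.980; τ_1 = 9.24/2.980 = 3.101 s.
Leg 2: β = 0.8768; γ = 1/√(1 − 0.8768²) = 1/√0.2312 = 2.080; τ_2 = 9.54/2.080 = 4.587 s.
Leg 3: 1.40 s is already measured on the train.
Total: 3.101 + 4.587 + 1.400 s.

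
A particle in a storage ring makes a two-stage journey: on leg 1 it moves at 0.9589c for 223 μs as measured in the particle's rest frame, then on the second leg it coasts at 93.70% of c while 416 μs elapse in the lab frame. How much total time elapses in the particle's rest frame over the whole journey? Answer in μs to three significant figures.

τ = 368 μs

Leg 1: 223 μs is already measured in the particle's rest frame.
Leg 2: β = 0.9370; γ = 1/√(1 − 0.9370²) = 1/√0.1220 = 2.863; τ_2 = 416/2.863 = 145.3 μs.
Total: 223.0 + 145.3 μs.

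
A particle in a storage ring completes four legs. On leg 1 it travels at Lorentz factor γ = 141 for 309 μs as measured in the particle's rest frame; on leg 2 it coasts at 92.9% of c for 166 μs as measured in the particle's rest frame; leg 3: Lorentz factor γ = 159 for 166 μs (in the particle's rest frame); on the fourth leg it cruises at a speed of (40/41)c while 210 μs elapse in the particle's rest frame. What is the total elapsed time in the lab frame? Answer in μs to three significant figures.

Leg 1: γ = 141; Δt_1 = 141.0 × 309 = 4.357×10⁴ μs.
Leg 2: β = 0.929; γ = 1/√(1 − 0.929²) = 1/√0.1370 = 2.702; Δt_2 = 2.702 × 166 = 448.6 μs.
Leg 3: γ = 159; Δt_3 = 159.0 × 166 = 2.639×10⁴ μs.
Leg 4: γ = 1/√(1 − (40/41)²) = 41/9 ≈ 4.556; Δt_4 = 4.556 × 210 = 956.7 μs.
Total: 4.357×10⁴ + 448.6 + 2.639×10⁴ + 956.7 μs.

Δt = 7.14×10⁴ μs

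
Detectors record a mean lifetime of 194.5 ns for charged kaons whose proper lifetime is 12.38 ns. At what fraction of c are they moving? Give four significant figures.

v = 0.9980c

γ = Δt/τ₀ = 194.5/12.38 = 15.71
β = √(1 − 1/γ²) = √(1 − 0.004051) = √0.9959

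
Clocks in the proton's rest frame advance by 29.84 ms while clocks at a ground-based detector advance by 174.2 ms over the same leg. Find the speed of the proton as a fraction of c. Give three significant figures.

The proper time is measured in the proton's rest frame (both events occur at the proton's location); Δt is measured at a ground-based detector. γ = Δt/τ = 174.2/29.84 = 5.838.
β = √(1 − 1/γ²) = √(1 − 0.02934) = √0.9707

β = 0.985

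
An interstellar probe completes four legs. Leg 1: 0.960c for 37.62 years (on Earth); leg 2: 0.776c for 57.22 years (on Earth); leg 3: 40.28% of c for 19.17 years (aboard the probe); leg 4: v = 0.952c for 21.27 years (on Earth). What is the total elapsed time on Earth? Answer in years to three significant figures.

Δt = 137 years

Leg 1: 37.62 years is already measured on Earth.
Leg 2: 57.22 years is already measured on Earth.
Leg 3: β = 0.4028; γ = 1/√(1 − 0.4028²) = 1/√0.8378 = 1.093; Δt_3 = 1.093 × 19.17 = 20.94 years.
Leg 4: 21.27 years is already measured on Earth.
Total: 37.62 + 57.22 + 20.94 + 21.27 years.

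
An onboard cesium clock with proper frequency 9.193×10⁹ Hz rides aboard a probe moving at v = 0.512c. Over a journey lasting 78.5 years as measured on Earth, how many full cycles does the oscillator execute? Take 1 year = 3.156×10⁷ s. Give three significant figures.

N = 1.96×10¹⁹

γ = 1/√(1 − 0.512²) = 1/√0.7379 = 1.164
The oscillator's own cycle count is N = f × τ where τ is the proper time aboard the probe. τ = Δt/γ = 78.5/1.164 = 67.43 years = 2.128×10⁹ s.
N = 9.193×10⁹ × 2.128×10⁹ = 1.956×10¹⁹.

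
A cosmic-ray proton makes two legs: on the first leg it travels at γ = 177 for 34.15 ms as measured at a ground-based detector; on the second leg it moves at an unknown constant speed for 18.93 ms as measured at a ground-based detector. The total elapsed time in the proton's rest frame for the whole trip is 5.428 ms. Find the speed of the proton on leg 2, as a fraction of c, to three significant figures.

β = 0.961

Leg 1: γ = 177; τ_1 = 34.15/177.0 = 0.1929 ms.
Leg 2: speed unknown; τ_2 = 18.93/γ_2.
Total proper time: 0.1929 + τ_2 = 5.428, so τ_2 = 5.428 − 0.1929 = 5.235 ms.
γ_2 = 18.93/5.235 = 3.616; β = √(1 − 1/γ²) = √0.9235.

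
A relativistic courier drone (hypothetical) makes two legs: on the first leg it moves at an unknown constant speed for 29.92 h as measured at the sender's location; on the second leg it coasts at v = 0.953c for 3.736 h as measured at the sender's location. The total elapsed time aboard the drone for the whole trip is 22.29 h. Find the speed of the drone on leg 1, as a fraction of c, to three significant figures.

β = 0.707

Leg 1: speed unknown; τ_1 = 29.92/γ_1.
Leg 2: γ = 1/√(1 − 0.953²) = 1/√0.09179 = 3.301; τ_2 = 3.736/3.301 = 1.132 h.
Total proper time: τ_1 + 1.132 = 22.29, so τ_1 = 22.29 − 1.132 = 21.16 h.
γ_1 = 29.92/21.16 = 1.414; β = √(1 − 1/γ²) = √0.4999.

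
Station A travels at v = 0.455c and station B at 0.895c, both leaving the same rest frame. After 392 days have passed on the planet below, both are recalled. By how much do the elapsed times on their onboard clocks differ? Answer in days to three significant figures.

A: γ = 1/√(1 − 0.455²) = 1/√0.7930 = 1.123; τ_A = 392/1.123 = 349.1 days.
B: γ = 1/√(1 − 0.895²) = 1/√0.1990 = 2.242; τ_B = 392/2.242 = 174.9 days.

|τ_A − τ_B| = 174 days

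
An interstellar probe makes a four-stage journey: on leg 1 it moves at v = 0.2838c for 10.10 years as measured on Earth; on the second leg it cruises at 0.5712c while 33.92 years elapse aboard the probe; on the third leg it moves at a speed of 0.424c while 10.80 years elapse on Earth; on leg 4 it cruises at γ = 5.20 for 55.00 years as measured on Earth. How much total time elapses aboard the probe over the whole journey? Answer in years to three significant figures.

τ = 64.0 years

Leg 1: γ = 1/√(1 − 0.2838²) = 1/√0.9195 = 1.043; τ_1 = 10.10/1.043 = 9.685 years.
Leg 2: 33.92 years is already measured aboard the probe.
Leg 3: γ = 1/√(1 − 0.424²) = 1/√0.8202 = 1.104; τ_3 = 10.80/1.104 = 9.781 years.
Leg 4: γ = 5.20; τ_4 = 55.00/5.200 = 10.58 years.
Total: 9.685 + 33.92 + 9.781 + 10.58 years.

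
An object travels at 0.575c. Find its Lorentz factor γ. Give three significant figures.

γ = 1.22

γ = 1/√(1 − 0.575²) = 1/√0.6694 = 1.222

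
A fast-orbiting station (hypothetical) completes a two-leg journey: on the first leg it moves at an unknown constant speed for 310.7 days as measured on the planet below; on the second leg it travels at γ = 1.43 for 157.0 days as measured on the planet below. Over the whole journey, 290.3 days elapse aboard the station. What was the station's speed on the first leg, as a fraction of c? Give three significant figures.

β = 0.814

Leg 1: speed unknown; τ_1 = 310.7/γ_1.
Leg 2: γ = 1.43; τ_2 = 157.0/1.430 = 109.8 days.
Total proper time: τ_1 + 109.8 = 290.3, so τ_1 = 290.3 − 109.8 = 180.5 days.
γ_1 = 310.7/180.5 = 1.721; β = √(1 − 1/γ²) = √0.6625.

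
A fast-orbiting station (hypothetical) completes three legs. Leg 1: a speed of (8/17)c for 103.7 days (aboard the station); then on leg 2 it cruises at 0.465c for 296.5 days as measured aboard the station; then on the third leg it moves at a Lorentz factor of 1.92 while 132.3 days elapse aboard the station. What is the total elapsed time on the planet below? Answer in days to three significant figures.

Leg 1: γ = 1/√(1 − (8/17)²) = 17/15 ≈ 1.133; Δt_1 = 1.133 × 103.7 = 117.5 days.
Leg 2: γ = 1/√(1 − 0.465²) = 1/√0.7838 = 1.130; Δt_2 = 1.130 × 296.5 = 334.9 days.
Leg 3: γ = 1.92; Δt_3 = 1.920 × 132.3 = 254.0 days.
Total: 117.5 + 334.9 + 254.0 days.

Δt = 706 days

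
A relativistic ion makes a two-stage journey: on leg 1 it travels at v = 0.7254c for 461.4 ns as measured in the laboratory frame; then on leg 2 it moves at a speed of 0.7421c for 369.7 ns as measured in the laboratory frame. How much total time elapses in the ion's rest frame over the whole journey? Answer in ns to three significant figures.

Leg 1: γ = 1/√(1 − 0.7254²) = 1/√0.4738 = 1.453; τ_1 = 461.4/1.453 = 317.6 ns.
Leg 2: γ = 1/√(1 − 0.7421²) = 1/√0.4493 = 1.492; τ_2 = 369.7/1.492 = 247.8 ns.
Total: 317.6 + 247.8 ns.

τ = 565 ns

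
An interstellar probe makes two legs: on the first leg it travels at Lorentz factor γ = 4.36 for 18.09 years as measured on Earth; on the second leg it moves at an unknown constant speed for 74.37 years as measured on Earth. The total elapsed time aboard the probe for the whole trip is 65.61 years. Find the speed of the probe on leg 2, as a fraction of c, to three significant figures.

β = 0.563

Leg 1: γ = 4.36; τ_1 = 18.09/4.360 = 4.149 years.
Leg 2: speed unknown; τ_2 = 74.37/γ_2.
Total proper time: 4.149 + τ_2 = 65.61, so τ_2 = 65.61 − 4.149 = 61.46 years.
γ_2 = 74.37/61.46 = 1.210; β = √(1 − 1/γ²) = √0.3170.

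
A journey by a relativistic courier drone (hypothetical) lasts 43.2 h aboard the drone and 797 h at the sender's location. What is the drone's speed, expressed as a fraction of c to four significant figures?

v = 0.9985c

The proper time is measured aboard the drone (both events occur at the drone's location); Δt is measured at the sender's location. γ = Δt/τ = 797/43.2 = 18.45.
β = √(1 − 1/γ²) = √(1 − 0.002938) = √0.9971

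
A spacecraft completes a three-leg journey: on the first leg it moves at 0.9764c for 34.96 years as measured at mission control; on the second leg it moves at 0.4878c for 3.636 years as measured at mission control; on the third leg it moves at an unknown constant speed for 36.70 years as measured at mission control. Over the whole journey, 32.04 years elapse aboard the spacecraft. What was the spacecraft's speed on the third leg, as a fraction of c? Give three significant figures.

β = 0.814

Leg 1: γ = 1/√(1 − 0.9764²) = 1/√0.04664 = 4.630; τ_1 = 34.96/4.630 = 7.550 years.
Leg 2: γ = 1/√(1 − 0.4878²) = 1/√0.7621 = 1.146; τ_2 = 3.636/1.146 = 3.174 years.
Leg 3: speed unknown; τ_3 = 36.70/γ_3.
Total proper time: 7.550 + 3.174 + τ_3 = 32.04, so τ_3 = 32.04 − 10.72 = 21.32 years.
γ_3 = 36.70/21.32 = 1.722; β = √(1 − 1/γ²) = √0.6627.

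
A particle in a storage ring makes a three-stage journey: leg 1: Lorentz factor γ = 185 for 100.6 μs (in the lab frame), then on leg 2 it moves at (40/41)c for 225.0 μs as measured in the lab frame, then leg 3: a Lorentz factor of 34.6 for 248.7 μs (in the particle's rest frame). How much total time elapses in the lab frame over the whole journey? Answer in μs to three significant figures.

Δt = 8930 μs

Leg 1: 100.6 μs is already measured in the lab frame.
Leg 2: 225.0 μs is already measured in the lab frame.
Leg 3: γ = 34.6; Δt_3 = 34.60 × 248.7 = 8605 μs.
Total: 100.6 + 225.0 + 8605 μs.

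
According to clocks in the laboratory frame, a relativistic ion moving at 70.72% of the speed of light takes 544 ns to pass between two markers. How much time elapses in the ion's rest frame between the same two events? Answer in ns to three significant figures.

τ = 385 ns

β = 0.7072; γ = 1/√(1 − 0.7072²) = 1/√0.4999 = 1.414
The interval measured in the laboratory frame is the dilated one; the clock in the ion's rest frame measures the proper time τ = Δt/γ = 544/1.414 ns.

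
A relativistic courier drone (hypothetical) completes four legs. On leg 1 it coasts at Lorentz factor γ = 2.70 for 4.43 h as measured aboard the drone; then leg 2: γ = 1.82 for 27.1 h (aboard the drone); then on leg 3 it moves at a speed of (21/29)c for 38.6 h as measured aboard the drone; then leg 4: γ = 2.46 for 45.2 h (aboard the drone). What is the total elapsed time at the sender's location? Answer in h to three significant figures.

Leg 1: γ = 2.70; Δt_1 = 2.700 × 4.43 = 11.96 h.
Leg 2: γ = 1.82; Δt_2 = 1.820 × 27.1 = 49.32 h.
Leg 3: γ = 1/√(1 − (21/29)²) = 29/20 = 1.450; Δt_3 = 1.450 × 38.6 = 55.97 h.
Leg 4: γ = 2.46; Δt_4 = 2.460 × 45.2 = 111.2 h.
Total: 11.96 + 49.32 + 55.97 + 111.2 h.

Δt = 228 h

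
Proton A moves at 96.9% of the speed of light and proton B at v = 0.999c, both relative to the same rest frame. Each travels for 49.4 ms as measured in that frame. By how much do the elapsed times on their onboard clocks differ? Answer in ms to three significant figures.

|τ_A − τ_B| = 10.0 ms

A: β = 0.969; γ = 1/√(1 − 0.969²) = 1/√0.06104 = 4.048; τ_A = 49.4/4.048 = 12.20 ms.
B: γ = 1/√(1 − 0.999²) = 1/√0.001999 = 22.37; τ_B = 49.4/22.37 = 2.209 ms.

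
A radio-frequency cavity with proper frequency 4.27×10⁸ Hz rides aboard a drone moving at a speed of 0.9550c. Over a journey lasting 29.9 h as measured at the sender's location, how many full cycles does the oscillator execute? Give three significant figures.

N = 1.36×10¹³

γ = 1/√(1 − 0.9550²) = 1/√0.08798 = 3.371
The oscillator's own cycle count is N = f × τ where τ is the proper time aboard the drone. τ = Δt/γ = 29.9/3.371 = 8.869 h = 3.193×10⁴ s.
N = 4.27×10⁸ × 3.193×10⁴ = 1.363×10¹³.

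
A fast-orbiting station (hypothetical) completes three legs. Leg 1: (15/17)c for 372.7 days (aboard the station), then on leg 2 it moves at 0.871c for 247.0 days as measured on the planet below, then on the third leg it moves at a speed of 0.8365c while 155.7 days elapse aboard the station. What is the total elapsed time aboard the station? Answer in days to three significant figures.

Leg 1: 372.7 days is already measured aboard the station.
Leg 2: γ = 1/√(1 − 0.871²) = 1/√0.2414 = 2.035; τ_2 = 247.0/2.035 = 121.3 days.
Leg 3: 155.7 days is already measured aboard the station.
Total: 372.7 + 121.3 + 155.7 days.

τ = 650 days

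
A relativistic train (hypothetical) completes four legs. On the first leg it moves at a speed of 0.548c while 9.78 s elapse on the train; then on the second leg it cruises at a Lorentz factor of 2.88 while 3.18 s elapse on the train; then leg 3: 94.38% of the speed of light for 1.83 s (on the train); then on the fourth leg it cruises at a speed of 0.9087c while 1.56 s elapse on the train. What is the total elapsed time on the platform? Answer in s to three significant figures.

Δt = 30.1 s

Leg 1: γ = 1/√(1 − 0.548²) = 1/√0.6997 = 1.195; Δt_1 = 1.195 × 9.78 = 11.69 s.
Leg 2: γ = 2.88; Δt_2 = 2.880 × 3.18 = 9.158 s.
Leg 3: β = 0.9438; γ = 1/√(1 − 0.9438²) = 1/√0.1092 = 3.026; Δt_3 = 3.026 × 1.83 = 5.537 s.
Leg 4: γ = 1/√(1 − 0.9087²) = 1/√0.1743 = 2.395; Δt_4 = 2.395 × 1.56 = 3.737 s.
Total: 11.69 + 9.158 + 5.537 + 3.737 s.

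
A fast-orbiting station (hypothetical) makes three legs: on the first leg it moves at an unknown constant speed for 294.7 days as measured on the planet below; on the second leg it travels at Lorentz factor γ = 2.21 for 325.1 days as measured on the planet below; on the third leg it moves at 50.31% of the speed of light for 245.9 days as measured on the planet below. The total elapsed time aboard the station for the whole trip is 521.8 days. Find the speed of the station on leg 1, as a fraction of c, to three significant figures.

Leg 1: speed unknown; τ_1 = 294.7/γ_1.
Leg 2: γ = 2.21; τ_2 = 325.1/2.210 = 147.1 days.
Leg 3: β = 0.5031; γ = 1/√(1 − 0.5031²) = 1/√0.7469 = 1.157; τ_3 = 245.9/1.157 = 212.5 days.
Total proper time: τ_1 + 147.1 + 212.5 = 521.8, so τ_1 = 521.8 − 359.6 = 162.2 days.
γ_1 = 294.7/162.2 = 1.817; β = √(1 − 1/γ²) = √0.6971.

β = 0.835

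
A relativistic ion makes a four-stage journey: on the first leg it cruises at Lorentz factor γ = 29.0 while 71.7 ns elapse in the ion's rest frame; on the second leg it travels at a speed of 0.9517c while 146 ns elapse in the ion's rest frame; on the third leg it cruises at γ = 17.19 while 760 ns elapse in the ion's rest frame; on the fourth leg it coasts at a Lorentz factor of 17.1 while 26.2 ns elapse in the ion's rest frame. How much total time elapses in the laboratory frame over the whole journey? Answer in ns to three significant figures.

Leg 1: γ = 29.0; Δt_1 = 29.00 × 71.7 = 2079 ns.
Leg 2: γ = 1/√(1 − 0.9517²) = 1/√0.09427 = 3.257; Δt_2 = 3.257 × 146 = 475.5 ns.
Leg 3: γ = 17.19; Δt_3 = 17.19 × 760 = 1.306×10⁴ ns.
Leg 4: γ = 17.1; Δt_4 = 17.10 × 26.2 = 448.0 ns.
Total: 2079 + 475.5 + 1.306×10⁴ + 448.0 ns.

Δt = 1.61×10⁴ ns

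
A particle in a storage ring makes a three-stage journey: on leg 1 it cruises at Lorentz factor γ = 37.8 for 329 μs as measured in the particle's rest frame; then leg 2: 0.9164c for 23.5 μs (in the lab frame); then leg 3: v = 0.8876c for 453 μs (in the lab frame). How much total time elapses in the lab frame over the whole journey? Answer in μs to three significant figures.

Δt = 1.29×10⁴ μs

Leg 1: γ = 37.8; Δt_1 = 37.80 × 329 = 1.244×10⁴ μs.
Leg 2: 23.5 μs is already measured in the lab frame.
Leg 3: 453 μs is already measured in the lab frame.
Total: 1.244×10⁴ + 23.50 + 453.0 μs.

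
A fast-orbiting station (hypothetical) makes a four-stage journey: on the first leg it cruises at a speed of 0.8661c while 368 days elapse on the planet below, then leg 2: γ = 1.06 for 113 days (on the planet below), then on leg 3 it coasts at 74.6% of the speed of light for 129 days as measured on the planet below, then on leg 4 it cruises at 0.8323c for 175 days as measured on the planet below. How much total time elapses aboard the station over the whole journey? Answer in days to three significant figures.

Leg 1: γ = 1/√(1 − 0.8661²) = 1/√0.2499 = 2.001; τ_1 = 368/2.001 = 184.0 days.
Leg 2: γ = 1.06; τ_2 = 113/1.060 = 106.6 days.
Leg 3: β = 0.746; γ = 1/√(1 − 0.746²) = 1/√0.4435 = 1.502; τ_3 = 129/1.502 = 85.91 days.
Leg 4: γ = 1/√(1 − 0.8323²) = 1/√0.3073 = 1.804; τ_4 = 175/1.804 = 97.01 days.
Total: 184.0 + 106.6 + 85.91 + 97.01 days.

τ = 473 days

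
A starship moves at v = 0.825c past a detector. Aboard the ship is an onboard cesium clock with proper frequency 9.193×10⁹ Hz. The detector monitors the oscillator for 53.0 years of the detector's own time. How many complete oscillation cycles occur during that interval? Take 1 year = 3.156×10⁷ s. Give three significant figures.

N = 8.69×10¹⁸

γ = 1/√(1 − 0.825²) = 1/√0.3194 = 1.769
During 53.0 years of lab time, the oscillator's proper time advances by τ = Δt/γ = 53.0/1.769 = 29.95 years = 9.453×10⁸ s.
N = f × τ = 9.193×10⁹ × 9.453×10⁸ = 8.690×10¹⁸.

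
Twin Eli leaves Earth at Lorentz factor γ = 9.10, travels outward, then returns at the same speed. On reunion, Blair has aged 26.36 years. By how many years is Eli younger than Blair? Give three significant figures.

γ = 9.10
Eli's elapsed proper time: τ = 26.36/9.100 = 2.897 years.
Age gap = Δt − τ = 26.36 − 2.897 years.

Δt − τ = 23.5 years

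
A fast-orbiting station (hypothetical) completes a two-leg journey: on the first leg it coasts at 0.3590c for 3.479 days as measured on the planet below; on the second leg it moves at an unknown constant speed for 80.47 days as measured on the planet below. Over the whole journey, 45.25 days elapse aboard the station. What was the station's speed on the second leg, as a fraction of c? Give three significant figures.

β = 0.853

Leg 1: γ = 1/√(1 − 0.3590²) = 1/√0.8711 = 1.071; τ_1 = 3.479/1.071 = 3.247 days.
Leg 2: speed unknown; τ_2 = 80.47/γ_2.
Total proper time: 3.247 + τ_2 = 45.25, so τ_2 = 45.25 − 3.247 = 42.00 days.
γ_2 = 80.47/42.00 = 1.916; β = √(1 − 1/γ²) = √0.7275.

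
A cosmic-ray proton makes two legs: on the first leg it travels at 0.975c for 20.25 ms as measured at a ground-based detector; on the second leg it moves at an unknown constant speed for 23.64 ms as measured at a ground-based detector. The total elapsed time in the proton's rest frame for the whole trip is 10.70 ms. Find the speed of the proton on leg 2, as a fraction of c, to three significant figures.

Leg 1: γ = 1/√(1 − 0.975²) = 1/√0.04938 = 4.500; τ_1 = 20.25/4.500 = 4.500 ms.
Leg 2: speed unknown; τ_2 = 23.64/γ_2.
Total proper time: 4.500 + τ_2 = 10.70, so τ_2 = 10.70 − 4.500 = 6.200 ms.
γ_2 = 23.64/6.200 = 3.813; β = √(1 − 1/γ²) = √0.9312.

β = 0.965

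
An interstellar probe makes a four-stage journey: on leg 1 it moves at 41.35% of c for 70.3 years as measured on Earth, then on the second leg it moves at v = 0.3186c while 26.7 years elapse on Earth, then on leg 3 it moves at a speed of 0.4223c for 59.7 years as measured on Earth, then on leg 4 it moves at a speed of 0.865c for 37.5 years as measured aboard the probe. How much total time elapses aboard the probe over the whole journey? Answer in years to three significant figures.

τ = 181 years

Leg 1: β = 0.4135; γ = 1/√(1 − 0.4135²) = 1/√0.8290 = 1.098; τ_1 = 70.3/1.098 = 64.01 years.
Leg 2: γ = 1/√(1 − 0.3186²) = 1/√0.8985 = 1.055; τ_2 = 26.7/1.055 = 25.31 years.
Leg 3: γ = 1/√(1 − 0.4223²) = 1/√0.8217 = 1.103; τ_3 = 59.7/1.103 = 54.12 years.
Leg 4: 37.5 years is already measured aboard the probe.
Total: 64.01 + 25.31 + 54.12 + 37.50 years.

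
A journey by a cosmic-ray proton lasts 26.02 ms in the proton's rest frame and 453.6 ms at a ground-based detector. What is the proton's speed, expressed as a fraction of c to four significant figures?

The proper time is measured in the proton's rest frame (both events occur at the proton's location); Δt is measured at a ground-based detector. γ = Δt/τ = 453.6/26.02 = 17.43.
β = √(1 − 1/γ²) = √(1 − 0.003291) = √0.9967

β = 0.9984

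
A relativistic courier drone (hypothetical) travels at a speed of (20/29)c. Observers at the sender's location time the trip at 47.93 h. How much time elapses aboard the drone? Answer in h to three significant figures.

τ = 34.7 h

γ = 1/√(1 − (20/29)²) = 29/21 ≈ 1.381
The interval measured at the sender's location is the dilated one; the clock aboard the drone measures the proper time τ = Δt/γ = 47.93/1.381 h.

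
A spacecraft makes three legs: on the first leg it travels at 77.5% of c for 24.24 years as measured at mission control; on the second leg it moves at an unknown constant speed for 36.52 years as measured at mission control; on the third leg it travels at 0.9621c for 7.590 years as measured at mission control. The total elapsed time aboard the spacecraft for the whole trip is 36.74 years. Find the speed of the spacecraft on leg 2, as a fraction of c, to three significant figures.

β = 0.848

Leg 1: β = 0.775; γ = 1/√(1 − 0.775²) = 1/√0.3994 = 1.582; τ_1 = 24.24/1.582 = 15.32 years.
Leg 2: speed unknown; τ_2 = 36.52/γ_2.
Leg 3: γ = 1/√(1 − 0.9621²) = 1/√0.07436 = 3.667; τ_3 = 7.590/3.667 = 2.070 years.
Total proper time: 15.32 + τ_2 + 2.070 = 36.74, so τ_2 = 36.74 − 17.39 = 19.35 years.
γ_2 = 36.52/19.35 = 1.887; β = √(1 − 1/γ²) = √0.7192.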